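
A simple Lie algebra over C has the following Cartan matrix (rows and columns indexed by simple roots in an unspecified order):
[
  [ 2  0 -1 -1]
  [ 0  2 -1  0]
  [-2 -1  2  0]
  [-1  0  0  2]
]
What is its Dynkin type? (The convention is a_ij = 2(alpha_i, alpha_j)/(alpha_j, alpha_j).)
The matrix has rank 4 with 2's on the diagonal. Reading the off-diagonal entries as Dynkin edges (a single edge where a_ij = a_ji = -1; a double or triple edge where a_ij * a_ji = 2 or 3), the diagram is a chain of 4 nodes with a double edge between the middle two (F_4). One simple-root ordering that puts it in standard form is (alpha_2, alpha_3, alpha_1, alpha_4). So the algebra is type F_4.

F_4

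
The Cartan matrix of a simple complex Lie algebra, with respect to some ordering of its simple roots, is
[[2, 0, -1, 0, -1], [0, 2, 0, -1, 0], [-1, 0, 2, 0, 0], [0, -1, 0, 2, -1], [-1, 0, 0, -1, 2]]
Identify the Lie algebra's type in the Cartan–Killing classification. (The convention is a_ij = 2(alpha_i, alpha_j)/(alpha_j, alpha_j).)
A_5 (sl(6))

The matrix has rank 5 with 2's on the diagonal. Reading the off-diagonal entries as Dynkin edges (a single edge where a_ij = a_ji = -1; a double or triple edge where a_ij * a_ji = 2 or 3), the diagram is a chain of 5 nodes with single edges (A_5). One simple-root ordering that puts it in standard form is (alpha_2, alpha_4, alpha_5, alpha_1, alpha_3). So the algebra is type A_5, i.e. sl(6).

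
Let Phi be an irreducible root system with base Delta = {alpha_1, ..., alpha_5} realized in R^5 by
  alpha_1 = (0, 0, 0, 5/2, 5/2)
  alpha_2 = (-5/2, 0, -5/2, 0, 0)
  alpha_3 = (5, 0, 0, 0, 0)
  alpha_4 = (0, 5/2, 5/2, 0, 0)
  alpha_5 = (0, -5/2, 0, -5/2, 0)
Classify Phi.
Compute the Cartan integers a_ij = 2(alpha_i, alpha_j)/(alpha_j, alpha_j); the resulting 5x5 Cartan matrix is
[[2, 0, 0, 0, -1], [0, 2, -1, -1, 0], [0, -2, 2, 0, 0], [0, -1, 0, 2, -1], [-1, 0, 0, -1, 2]].
The roots have two lengths (squared-length ratio 2:1); the short ones are alpha_{1,2,4,5}. The associated Dynkin diagram is a chain of 5 nodes with a double edge at one end; the terminal node there is the unique long simple root (C_5), so the type is C_5 (the algebra sp(10)).

C5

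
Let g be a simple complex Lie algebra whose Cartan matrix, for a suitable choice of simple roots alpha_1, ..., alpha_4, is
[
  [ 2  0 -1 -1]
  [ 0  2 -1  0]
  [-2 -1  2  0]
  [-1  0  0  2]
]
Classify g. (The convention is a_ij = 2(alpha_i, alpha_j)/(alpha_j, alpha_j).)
The matrix has rank 4 with 2's on the diagonal. Reading the off-diagonal entries as Dynkin edges (a single edge where a_ij = a_ji = -1; a double or triple edge where a_ij * a_ji = 2 or 3), the diagram is a chain of 4 nodes with a double edge between the middle two (F_4). One simple-root ordering that puts it in standard form is (alpha_2, alpha_3, alpha_1, alpha_4). So the algebra is type F_4.

F4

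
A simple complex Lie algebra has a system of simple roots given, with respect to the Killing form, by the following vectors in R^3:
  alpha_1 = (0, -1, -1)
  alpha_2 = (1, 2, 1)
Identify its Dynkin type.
Compute the Cartan integers a_ij = 2(alpha_i, alpha_j)/(alpha_j, alpha_j); the resulting 2x2 Cartan matrix is
[[2, -1], [-3, 2]].
The roots have two lengths (squared-length ratio 3:1); the short ones are alpha_{1}. The associated Dynkin diagram is two nodes joined by a triple edge (G_2), so the type is G_2.

type G_2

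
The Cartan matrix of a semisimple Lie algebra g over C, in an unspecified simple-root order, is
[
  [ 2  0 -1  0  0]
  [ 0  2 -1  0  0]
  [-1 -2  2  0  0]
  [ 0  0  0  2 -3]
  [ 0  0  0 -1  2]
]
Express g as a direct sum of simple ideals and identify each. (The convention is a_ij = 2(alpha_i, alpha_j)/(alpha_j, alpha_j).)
B3 + G2

The diagram associated to this matrix has two connected components: the simple roots {alpha_1, alpha_2, alpha_3} form a chain of 3 nodes with a double edge at one end; the terminal node there is the unique short simple root (B_3), and {alpha_4, alpha_5} form two nodes joined by a triple edge (G_2). A semisimple Lie algebra decomposes uniquely as the direct sum of simple ideals, one per connected component of its Dynkin diagram, so g ≅ B_3 ⊕ G_2 (dimension 21 + 14 = 35).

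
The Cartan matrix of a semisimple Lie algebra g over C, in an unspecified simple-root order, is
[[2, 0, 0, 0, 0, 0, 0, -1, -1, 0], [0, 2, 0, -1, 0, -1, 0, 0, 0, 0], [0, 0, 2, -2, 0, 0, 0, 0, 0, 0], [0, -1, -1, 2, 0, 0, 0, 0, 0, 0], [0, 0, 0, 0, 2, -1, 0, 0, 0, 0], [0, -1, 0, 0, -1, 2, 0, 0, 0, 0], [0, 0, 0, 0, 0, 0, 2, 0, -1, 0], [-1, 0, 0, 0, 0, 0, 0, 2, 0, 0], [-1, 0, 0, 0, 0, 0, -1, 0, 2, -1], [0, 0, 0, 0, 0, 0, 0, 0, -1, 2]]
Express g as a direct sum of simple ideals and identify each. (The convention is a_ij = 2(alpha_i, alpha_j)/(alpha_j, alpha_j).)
The diagram associated to this matrix has two connected components: the simple roots {alpha_2, alpha_3, alpha_4, alpha_5, alpha_6} form a chain of 5 nodes with a double edge at one end; the terminal node there is the unique long simple root (C_5), and {alpha_1, alpha_7, alpha_8, alpha_9, alpha_10} form a chain of 3 nodes with a fork of two nodes at one end (D_5). A semisimple Lie algebra decomposes uniquely as the direct sum of simple ideals, one per connected component of its Dynkin diagram, so g ≅ C_5 ⊕ D_5 (dimension 55 + 45 = 100).

type C_5 ⊕ type D_5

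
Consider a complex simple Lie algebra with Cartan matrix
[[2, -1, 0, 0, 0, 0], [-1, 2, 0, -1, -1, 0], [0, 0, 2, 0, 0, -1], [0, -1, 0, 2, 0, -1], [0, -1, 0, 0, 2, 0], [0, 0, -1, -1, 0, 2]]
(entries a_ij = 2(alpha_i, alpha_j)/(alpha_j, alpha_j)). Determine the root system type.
type D_6

The matrix has rank 6 with 2's on the diagonal. Reading the off-diagonal entries as Dynkin edges (a single edge where a_ij = a_ji = -1; a double or triple edge where a_ij * a_ji = 2 or 3), the diagram is a chain of 4 nodes with a fork of two nodes at one end (D_6). One simple-root ordering that puts it in standard form is (alpha_3, alpha_6, alpha_4, alpha_2, alpha_1, alpha_5). So the algebra is type D_6, i.e. so(12).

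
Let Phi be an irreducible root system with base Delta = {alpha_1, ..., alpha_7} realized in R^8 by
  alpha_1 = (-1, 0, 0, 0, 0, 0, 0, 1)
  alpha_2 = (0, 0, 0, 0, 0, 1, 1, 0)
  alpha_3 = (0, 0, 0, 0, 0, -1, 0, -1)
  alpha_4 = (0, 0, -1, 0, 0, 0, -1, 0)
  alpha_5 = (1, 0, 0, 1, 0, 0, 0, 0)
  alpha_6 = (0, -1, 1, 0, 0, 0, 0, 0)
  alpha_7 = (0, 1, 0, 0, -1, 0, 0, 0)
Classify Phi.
Compute the Cartan integers a_ij = 2(alpha_i, alpha_j)/(alpha_j, alpha_j); the resulting 7x7 Cartan matrix is
[[2, 0, -1, 0, -1, 0, 0], [0, 2, -1, -1, 0, 0, 0], [-1, -1, 2, 0, 0, 0, 0], [0, -1, 0, 2, 0, -1, 0], [-1, 0, 0, 0, 2, 0, 0], [0, 0, 0, -1, 0, 2, -1], [0, 0, 0, 0, 0, -1, 2]].
All simple roots have the same length, so the diagram is simply laced. The associated Dynkin diagram is a chain of 7 nodes with single edges (A_7), so the type is A_7 (the algebra sl(8)).

A7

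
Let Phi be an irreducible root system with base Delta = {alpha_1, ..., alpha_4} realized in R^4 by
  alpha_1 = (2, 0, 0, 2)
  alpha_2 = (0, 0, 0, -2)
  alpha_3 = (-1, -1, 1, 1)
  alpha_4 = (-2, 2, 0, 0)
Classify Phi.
Compute the Cartan integers a_ij = 2(alpha_i, alpha_j)/(alpha_j, alpha_j); the resulting 4x4 Cartan matrix is
[[2, -2, 0, -1], [-1, 2, -1, 0], [0, -1, 2, 0], [-1, 0, 0, 2]].
The roots have two lengths (squared-length ratio 2:1); the short ones are alpha_{2,3}. The associated Dynkin diagram is a chain of 4 nodes with a double edge between the middle two (F_4), so the type is F_4.

type F_4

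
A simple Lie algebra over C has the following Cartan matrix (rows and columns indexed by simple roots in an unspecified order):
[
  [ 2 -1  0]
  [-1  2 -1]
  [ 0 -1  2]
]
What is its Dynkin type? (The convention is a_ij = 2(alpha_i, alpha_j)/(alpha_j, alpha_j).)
A_3 (sl(4))

The matrix has rank 3 with 2's on the diagonal. Reading the off-diagonal entries as Dynkin edges (a single edge where a_ij = a_ji = -1; a double or triple edge where a_ij * a_ji = 2 or 3), the diagram is a chain of 3 nodes with single edges (A_3). One simple-root ordering that puts it in standard form is (alpha_3, alpha_2, alpha_1). So the algebra is type A_3, i.e. sl(4).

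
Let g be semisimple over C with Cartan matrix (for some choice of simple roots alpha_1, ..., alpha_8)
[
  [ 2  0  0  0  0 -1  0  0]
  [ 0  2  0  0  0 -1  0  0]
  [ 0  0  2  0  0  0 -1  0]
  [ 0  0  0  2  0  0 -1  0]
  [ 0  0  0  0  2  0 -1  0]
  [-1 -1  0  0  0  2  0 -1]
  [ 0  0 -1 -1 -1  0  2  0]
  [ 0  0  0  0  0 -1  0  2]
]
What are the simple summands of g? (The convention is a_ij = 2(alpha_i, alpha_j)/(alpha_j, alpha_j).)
The diagram associated to this matrix has two connected components: the simple roots {alpha_3, alpha_4, alpha_5, alpha_7} form a chain of 2 nodes with a fork of two nodes at one end (D_4), and {alpha_1, alpha_2, alpha_6, alpha_8} form a chain of 2 nodes with a fork of two nodes at one end (D_4). A semisimple Lie algebra decomposes uniquely as the direct sum of simple ideals, one per connected component of its Dynkin diagram, so g ≅ D_4 ⊕ D_4 (dimension 28 + 28 = 56).

D4 + D4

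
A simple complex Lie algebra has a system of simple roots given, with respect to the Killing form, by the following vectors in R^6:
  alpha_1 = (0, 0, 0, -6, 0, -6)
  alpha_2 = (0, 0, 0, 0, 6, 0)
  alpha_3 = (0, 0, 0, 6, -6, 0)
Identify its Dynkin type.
Compute the Cartan integers a_ij = 2(alpha_i, alpha_j)/(alpha_j, alpha_j); the resulting 3x3 Cartan matrix is
[[2, 0, -1], [0, 2, -1], [-1, -2, 2]].
The roots have two lengths (squared-length ratio 2:1); the short ones are alpha_{2}. The associated Dynkin diagram is a chain of 3 nodes with a double edge at one end; the terminal node there is the unique short simple root (B_3), so the type is B_3 (the algebra so(7)).

B3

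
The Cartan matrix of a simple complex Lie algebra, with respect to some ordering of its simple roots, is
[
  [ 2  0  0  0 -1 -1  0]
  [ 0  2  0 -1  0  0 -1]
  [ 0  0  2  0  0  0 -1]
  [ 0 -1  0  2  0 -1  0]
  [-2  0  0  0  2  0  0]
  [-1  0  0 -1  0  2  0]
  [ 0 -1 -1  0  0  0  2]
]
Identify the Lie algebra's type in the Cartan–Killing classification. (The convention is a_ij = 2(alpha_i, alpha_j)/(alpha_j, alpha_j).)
type C_7

The matrix has rank 7 with 2's on the diagonal. Reading the off-diagonal entries as Dynkin edges (a single edge where a_ij = a_ji = -1; a double or triple edge where a_ij * a_ji = 2 or 3), the diagram is a chain of 7 nodes with a double edge at one end; the terminal node there is the unique long simple root (C_7). One simple-root ordering that puts it in standard form is (alpha_3, alpha_7, alpha_2, alpha_4, alpha_6, alpha_1, alpha_5). So the algebra is type C_7, i.e. sp(14).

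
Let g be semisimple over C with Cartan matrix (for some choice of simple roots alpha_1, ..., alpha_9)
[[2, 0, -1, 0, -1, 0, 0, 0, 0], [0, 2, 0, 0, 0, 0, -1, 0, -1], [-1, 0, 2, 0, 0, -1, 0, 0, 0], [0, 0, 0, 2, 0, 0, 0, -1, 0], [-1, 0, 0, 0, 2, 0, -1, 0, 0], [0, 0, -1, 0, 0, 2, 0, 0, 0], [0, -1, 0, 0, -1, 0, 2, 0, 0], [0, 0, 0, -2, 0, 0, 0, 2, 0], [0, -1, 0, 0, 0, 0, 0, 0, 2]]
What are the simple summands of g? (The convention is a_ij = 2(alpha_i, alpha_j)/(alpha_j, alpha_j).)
The diagram associated to this matrix has two connected components: the simple roots {alpha_1, alpha_2, alpha_3, alpha_5, alpha_6, alpha_7, alpha_9} form a chain of 7 nodes with single edges (A_7), and {alpha_4, alpha_8} form a chain of 2 nodes with a double edge at one end; the terminal node there is the unique short simple root (B_2). A semisimple Lie algebra decomposes uniquely as the direct sum of simple ideals, one per connected component of its Dynkin diagram, so g ≅ A_7 ⊕ B_2 (dimension 63 + 10 = 73).

A_7 ⊕ B_2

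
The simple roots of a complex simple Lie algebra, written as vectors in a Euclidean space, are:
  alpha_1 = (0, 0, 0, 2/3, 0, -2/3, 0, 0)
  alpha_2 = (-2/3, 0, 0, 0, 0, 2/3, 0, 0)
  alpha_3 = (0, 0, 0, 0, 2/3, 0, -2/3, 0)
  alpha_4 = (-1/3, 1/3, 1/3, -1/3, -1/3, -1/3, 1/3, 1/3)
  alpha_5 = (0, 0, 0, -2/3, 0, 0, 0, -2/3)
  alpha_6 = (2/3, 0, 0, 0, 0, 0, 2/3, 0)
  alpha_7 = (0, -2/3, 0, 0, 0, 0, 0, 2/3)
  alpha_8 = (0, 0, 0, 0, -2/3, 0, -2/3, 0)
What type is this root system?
Compute the Cartan integers a_ij = 2(alpha_i, alpha_j)/(alpha_j, alpha_j); the resulting 8x8 Cartan matrix is
[[2, -1, 0, 0, -1, 0, 0, 0], [-1, 2, 0, 0, 0, -1, 0, 0], [0, 0, 2, -1, 0, -1, 0, 0], [0, 0, -1, 2, 0, 0, 0, 0], [-1, 0, 0, 0, 2, 0, -1, 0], [0, -1, -1, 0, 0, 2, 0, -1], [0, 0, 0, 0, -1, 0, 2, 0], [0, 0, 0, 0, 0, -1, 0, 2]].
All simple roots have the same length, so the diagram is simply laced. The associated Dynkin diagram is a chain of 7 nodes with one extra node attached to the third node from one end (E_8), so the type is E_8.

E8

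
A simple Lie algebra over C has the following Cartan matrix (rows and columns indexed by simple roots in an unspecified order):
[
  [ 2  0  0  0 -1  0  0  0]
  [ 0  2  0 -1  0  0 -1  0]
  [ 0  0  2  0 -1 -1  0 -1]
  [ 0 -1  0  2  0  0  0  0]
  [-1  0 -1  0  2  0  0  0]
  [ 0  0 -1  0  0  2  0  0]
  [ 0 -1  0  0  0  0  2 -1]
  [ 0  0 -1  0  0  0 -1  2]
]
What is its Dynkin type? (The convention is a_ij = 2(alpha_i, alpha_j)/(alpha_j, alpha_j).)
The matrix has rank 8 with 2's on the diagonal. Reading the off-diagonal entries as Dynkin edges (a single edge where a_ij = a_ji = -1; a double or triple edge where a_ij * a_ji = 2 or 3), the diagram is a chain of 7 nodes with one extra node attached to the third node from one end (E_8). One simple-root ordering that puts it in standard form is (alpha_1, alpha_6, alpha_5, alpha_3, alpha_8, alpha_7, alpha_2, alpha_4). So the algebra is type E_8.

E_8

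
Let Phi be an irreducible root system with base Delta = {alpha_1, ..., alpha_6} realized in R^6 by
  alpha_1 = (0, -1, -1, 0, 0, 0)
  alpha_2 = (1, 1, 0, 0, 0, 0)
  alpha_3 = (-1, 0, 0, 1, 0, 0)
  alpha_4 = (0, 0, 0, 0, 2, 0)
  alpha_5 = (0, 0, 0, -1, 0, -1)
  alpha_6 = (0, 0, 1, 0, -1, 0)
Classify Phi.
Compute the Cartan integers a_ij = 2(alpha_i, alpha_j)/(alpha_j, alpha_j); the resulting 6x6 Cartan matrix is
[[2, -1, 0, 0, 0, -1], [-1, 2, -1, 0, 0, 0], [0, -1, 2, 0, -1, 0], [0, 0, 0, 2, 0, -2], [0, 0, -1, 0, 2, 0], [-1, 0, 0, -1, 0, 2]].
The roots have two lengths (squared-length ratio 2:1); the short ones are alpha_{1,2,3,5,6}. The associated Dynkin diagram is a chain of 6 nodes with a double edge at one end; the terminal node there is the unique long simple root (C_6), so the type is C_6 (the algebra sp(12)).

C_6 (sp(12))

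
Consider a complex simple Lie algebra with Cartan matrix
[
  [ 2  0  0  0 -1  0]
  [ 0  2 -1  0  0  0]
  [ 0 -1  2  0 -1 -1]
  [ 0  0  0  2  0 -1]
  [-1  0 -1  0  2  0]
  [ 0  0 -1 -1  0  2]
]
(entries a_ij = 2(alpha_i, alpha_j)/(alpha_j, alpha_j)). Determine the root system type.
E_6

The matrix has rank 6 with 2's on the diagonal. Reading the off-diagonal entries as Dynkin edges (a single edge where a_ij = a_ji = -1; a double or triple edge where a_ij * a_ji = 2 or 3), the diagram is a chain of 5 nodes with one extra node attached to the third node from one end (E_6). One simple-root ordering that puts it in standard form is (alpha_1, alpha_2, alpha_5, alpha_3, alpha_6, alpha_4). So the algebra is type E_6.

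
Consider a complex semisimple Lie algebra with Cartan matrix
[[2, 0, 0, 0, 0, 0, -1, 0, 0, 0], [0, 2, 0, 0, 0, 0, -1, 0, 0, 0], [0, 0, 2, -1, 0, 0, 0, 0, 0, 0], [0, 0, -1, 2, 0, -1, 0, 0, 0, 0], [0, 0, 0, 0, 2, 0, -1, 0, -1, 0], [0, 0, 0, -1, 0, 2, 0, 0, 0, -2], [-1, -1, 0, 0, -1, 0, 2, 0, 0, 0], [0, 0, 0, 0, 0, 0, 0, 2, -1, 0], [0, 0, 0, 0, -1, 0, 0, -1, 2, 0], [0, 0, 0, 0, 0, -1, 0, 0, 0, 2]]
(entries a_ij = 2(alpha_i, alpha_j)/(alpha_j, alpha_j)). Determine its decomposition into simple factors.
B_4 (so(9)) ⊕ D_6 (so(12))

The diagram associated to this matrix has two connected components: the simple roots {alpha_3, alpha_4, alpha_6, alpha_10} form a chain of 4 nodes with a double edge at one end; the terminal node there is the unique short simple root (B_4), and {alpha_1, alpha_2, alpha_5, alpha_7, alpha_8, alpha_9} form a chain of 4 nodes with a fork of two nodes at one end (D_6). A semisimple Lie algebra decomposes uniquely as the direct sum of simple ideals, one per connected component of its Dynkin diagram, so g ≅ B_4 ⊕ D_6 (dimension 36 + 66 = 102).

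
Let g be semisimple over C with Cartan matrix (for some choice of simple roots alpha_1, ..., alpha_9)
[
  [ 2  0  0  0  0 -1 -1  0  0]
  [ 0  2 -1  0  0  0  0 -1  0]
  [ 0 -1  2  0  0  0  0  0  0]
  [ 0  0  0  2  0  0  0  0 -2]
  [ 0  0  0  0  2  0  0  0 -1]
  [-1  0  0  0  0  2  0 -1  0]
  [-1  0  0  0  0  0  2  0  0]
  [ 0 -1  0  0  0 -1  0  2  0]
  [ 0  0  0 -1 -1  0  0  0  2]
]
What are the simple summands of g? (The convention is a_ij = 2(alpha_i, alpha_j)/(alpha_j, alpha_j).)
The diagram associated to this matrix has two connected components: the simple roots {alpha_1, alpha_2, alpha_3, alpha_6, alpha_7, alpha_8} form a chain of 6 nodes with single edges (A_6), and {alpha_4, alpha_5, alpha_9} form a chain of 3 nodes with a double edge at one end; the terminal node there is the unique long simple root (C_3). A semisimple Lie algebra decomposes uniquely as the direct sum of simple ideals, one per connected component of its Dynkin diagram, so g ≅ A_6 ⊕ C_3 (dimension 48 + 21 = 69).

A_6 (sl(7)) ⊕ C_3 (sp(6))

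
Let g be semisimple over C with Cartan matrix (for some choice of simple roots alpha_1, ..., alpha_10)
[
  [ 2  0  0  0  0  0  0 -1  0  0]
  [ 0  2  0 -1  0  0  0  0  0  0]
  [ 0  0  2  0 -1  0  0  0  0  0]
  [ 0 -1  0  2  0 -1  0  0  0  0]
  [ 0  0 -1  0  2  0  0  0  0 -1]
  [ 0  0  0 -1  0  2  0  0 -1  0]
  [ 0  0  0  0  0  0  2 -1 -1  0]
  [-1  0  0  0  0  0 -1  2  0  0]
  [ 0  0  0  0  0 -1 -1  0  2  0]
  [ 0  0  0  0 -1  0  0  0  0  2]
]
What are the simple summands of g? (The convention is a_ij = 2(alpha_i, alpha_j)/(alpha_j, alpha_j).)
The diagram associated to this matrix has two connected components: the simple roots {alpha_3, alpha_5, alpha_10} form a chain of 3 nodes with single edges (A_3), and {alpha_1, alpha_2, alpha_4, alpha_6, alpha_7, alpha_8, alpha_9} form a chain of 7 nodes with single edges (A_7). A semisimple Lie algebra decomposes uniquely as the direct sum of simple ideals, one per connected component of its Dynkin diagram, so g ≅ A_3 ⊕ A_7 (dimension 15 + 63 = 78).

type A_3 + type A_7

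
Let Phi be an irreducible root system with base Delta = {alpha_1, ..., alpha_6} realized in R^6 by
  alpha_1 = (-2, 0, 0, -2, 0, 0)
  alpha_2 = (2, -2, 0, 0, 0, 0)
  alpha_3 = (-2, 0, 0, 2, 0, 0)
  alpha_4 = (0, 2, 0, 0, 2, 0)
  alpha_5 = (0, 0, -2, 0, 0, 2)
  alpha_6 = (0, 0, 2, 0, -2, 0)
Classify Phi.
D6

Compute the Cartan integers a_ij = 2(alpha_i, alpha_j)/(alpha_j, alpha_j); the resulting 6x6 Cartan matrix is
[[2, -1, 0, 0, 0, 0], [-1, 2, -1, -1, 0, 0], [0, -1, 2, 0, 0, 0], [0, -1, 0, 2, 0, -1], [0, 0, 0, 0, 2, -1], [0, 0, 0, -1, -1, 2]].
All simple roots have the same length, so the diagram is simply laced. The associated Dynkin diagram is a chain of 4 nodes with a fork of two nodes at one end (D_6), so the type is D_6 (the algebra so(12)).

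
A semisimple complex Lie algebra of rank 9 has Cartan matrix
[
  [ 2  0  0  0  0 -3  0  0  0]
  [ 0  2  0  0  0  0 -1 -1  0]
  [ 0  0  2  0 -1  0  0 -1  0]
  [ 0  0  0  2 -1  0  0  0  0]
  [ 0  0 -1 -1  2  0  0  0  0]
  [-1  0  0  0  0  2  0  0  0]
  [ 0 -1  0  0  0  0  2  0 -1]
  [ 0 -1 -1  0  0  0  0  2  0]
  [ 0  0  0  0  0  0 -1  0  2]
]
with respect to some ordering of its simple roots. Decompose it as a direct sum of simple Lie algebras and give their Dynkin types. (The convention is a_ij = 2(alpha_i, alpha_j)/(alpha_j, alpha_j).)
The diagram associated to this matrix has two connected components: the simple roots {alpha_2, alpha_3, alpha_4, alpha_5, alpha_7, alpha_8, alpha_9} form a chain of 7 nodes with single edges (A_7), and {alpha_1, alpha_6} form two nodes joined by a triple edge (G_2). A semisimple Lie algebra decomposes uniquely as the direct sum of simple ideals, one per connected component of its Dynkin diagram, so g ≅ A_7 ⊕ G_2 (dimension 63 + 14 = 77).

A_7 + G_2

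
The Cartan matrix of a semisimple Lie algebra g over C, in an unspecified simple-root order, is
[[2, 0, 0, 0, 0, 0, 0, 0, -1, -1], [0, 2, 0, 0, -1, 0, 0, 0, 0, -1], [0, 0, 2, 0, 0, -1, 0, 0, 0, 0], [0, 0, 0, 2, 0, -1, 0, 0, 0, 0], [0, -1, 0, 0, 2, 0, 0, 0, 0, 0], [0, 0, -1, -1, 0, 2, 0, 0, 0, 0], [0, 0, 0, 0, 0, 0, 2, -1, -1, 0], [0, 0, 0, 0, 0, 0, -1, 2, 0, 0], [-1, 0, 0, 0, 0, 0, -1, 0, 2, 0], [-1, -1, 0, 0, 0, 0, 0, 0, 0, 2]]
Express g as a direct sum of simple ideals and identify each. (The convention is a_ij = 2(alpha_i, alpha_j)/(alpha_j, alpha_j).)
The diagram associated to this matrix has two connected components: the simple roots {alpha_3, alpha_4, alpha_6} form a chain of 3 nodes with single edges (A_3), and {alpha_1, alpha_2, alpha_5, alpha_7, alpha_8, alpha_9, alpha_10} form a chain of 7 nodes with single edges (A_7). A semisimple Lie algebra decomposes uniquely as the direct sum of simple ideals, one per connected component of its Dynkin diagram, so g ≅ A_3 ⊕ A_7 (dimension 15 + 63 = 78).

type A_3 ⊕ type A_7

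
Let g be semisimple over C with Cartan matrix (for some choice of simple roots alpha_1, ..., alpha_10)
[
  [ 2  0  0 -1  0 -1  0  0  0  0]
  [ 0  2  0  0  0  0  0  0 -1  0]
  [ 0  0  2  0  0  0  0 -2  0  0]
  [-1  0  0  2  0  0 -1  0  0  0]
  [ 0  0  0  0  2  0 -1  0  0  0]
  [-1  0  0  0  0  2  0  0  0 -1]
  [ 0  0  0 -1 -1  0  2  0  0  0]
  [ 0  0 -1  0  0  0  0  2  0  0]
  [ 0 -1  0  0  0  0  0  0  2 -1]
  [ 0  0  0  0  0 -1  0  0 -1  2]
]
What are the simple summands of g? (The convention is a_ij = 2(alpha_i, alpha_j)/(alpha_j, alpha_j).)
A8 ⊕ B2

The diagram associated to this matrix has two connected components: the simple roots {alpha_1, alpha_2, alpha_4, alpha_5, alpha_6, alpha_7, alpha_9, alpha_10} form a chain of 8 nodes with single edges (A_8), and {alpha_3, alpha_8} form a chain of 2 nodes with a double edge at one end; the terminal node there is the unique short simple root (B_2). A semisimple Lie algebra decomposes uniquely as the direct sum of simple ideals, one per connected component of its Dynkin diagram, so g ≅ A_8 ⊕ B_2 (dimension 80 + 10 = 90).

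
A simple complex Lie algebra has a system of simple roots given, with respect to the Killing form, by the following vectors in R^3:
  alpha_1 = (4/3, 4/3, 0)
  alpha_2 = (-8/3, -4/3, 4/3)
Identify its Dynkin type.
Compute the Cartan integers a_ij = 2(alpha_i, alpha_j)/(alpha_j, alpha_j); the resulting 2x2 Cartan matrix is
[[2, -1], [-3, 2]].
The roots have two lengths (squared-length ratio 3:1); the short ones are alpha_{1}. The associated Dynkin diagram is two nodes joined by a triple edge (G_2), so the type is G_2.

G_2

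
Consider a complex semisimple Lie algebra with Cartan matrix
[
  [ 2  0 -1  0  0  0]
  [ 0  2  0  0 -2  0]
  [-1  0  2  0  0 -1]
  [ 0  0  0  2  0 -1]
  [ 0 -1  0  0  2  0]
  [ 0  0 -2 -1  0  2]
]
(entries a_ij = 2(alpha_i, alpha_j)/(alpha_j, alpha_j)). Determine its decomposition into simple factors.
The diagram associated to this matrix has two connected components: the simple roots {alpha_2, alpha_5} form a chain of 2 nodes with a double edge at one end; the terminal node there is the unique short simple root (B_2), and {alpha_1, alpha_3, alpha_4, alpha_6} form a chain of 4 nodes with a double edge between the middle two (F_4). A semisimple Lie algebra decomposes uniquely as the direct sum of simple ideals, one per connected component of its Dynkin diagram, so g ≅ B_2 ⊕ F_4 (dimension 10 + 52 = 62).

B_2 (so(5)) + F_4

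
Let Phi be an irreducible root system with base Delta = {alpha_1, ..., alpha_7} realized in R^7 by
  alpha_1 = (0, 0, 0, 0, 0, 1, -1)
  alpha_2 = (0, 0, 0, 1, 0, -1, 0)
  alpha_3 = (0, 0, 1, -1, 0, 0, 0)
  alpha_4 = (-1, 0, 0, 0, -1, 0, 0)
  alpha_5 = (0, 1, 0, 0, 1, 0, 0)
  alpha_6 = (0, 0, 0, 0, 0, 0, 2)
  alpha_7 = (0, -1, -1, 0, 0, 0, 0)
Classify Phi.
Compute the Cartan integers a_ij = 2(alpha_i, alpha_j)/(alpha_j, alpha_j); the resulting 7x7 Cartan matrix is
[[2, -1, 0, 0, 0, -1, 0], [-1, 2, -1, 0, 0, 0, 0], [0, -1, 2, 0, 0, 0, -1], [0, 0, 0, 2, -1, 0, 0], [0, 0, 0, -1, 2, 0, -1], [-2, 0, 0, 0, 0, 2, 0], [0, 0, -1, 0, -1, 0, 2]].
The roots have two lengths (squared-length ratio 2:1); the short ones are alpha_{1,2,3,4,5,7}. The associated Dynkin diagram is a chain of 7 nodes with a double edge at one end; the terminal node there is the unique long simple root (C_7), so the type is C_7 (the algebra sp(14)).

C_7 (sp(14))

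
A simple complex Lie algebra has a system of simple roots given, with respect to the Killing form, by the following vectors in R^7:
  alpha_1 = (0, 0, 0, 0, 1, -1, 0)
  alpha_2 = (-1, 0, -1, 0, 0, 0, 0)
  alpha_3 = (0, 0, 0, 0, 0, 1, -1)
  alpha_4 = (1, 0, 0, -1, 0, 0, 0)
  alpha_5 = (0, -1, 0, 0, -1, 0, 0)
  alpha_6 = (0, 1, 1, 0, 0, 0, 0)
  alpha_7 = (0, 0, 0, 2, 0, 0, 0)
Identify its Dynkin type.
C_7

Compute the Cartan integers a_ij = 2(alpha_i, alpha_j)/(alpha_j, alpha_j); the resulting 7x7 Cartan matrix is
[[2, 0, -1, 0, -1, 0, 0], [0, 2, 0, -1, 0, -1, 0], [-1, 0, 2, 0, 0, 0, 0], [0, -1, 0, 2, 0, 0, -1], [-1, 0, 0, 0, 2, -1, 0], [0, -1, 0, 0, -1, 2, 0], [0, 0, 0, -2, 0, 0, 2]].
The roots have two lengths (squared-length ratio 2:1); the short ones are alpha_{1,2,3,4,5,6}. The associated Dynkin diagram is a chain of 7 nodes with a double edge at one end; the terminal node there is the unique long simple root (C_7), so the type is C_7 (the algebra sp(14)).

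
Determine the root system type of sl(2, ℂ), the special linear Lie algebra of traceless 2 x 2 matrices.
type A_1

This is sl(2), which has dimension 2^2 - 1 = 3 and rank 2 - 1 = 1 (a Cartan subalgebra is the diagonal traceless matrices). In the classification of classical Lie algebras, the special linear algebra sl(n+1) has type A_n; here n = 1, so the Dynkin diagram is a chain of 1 nodes with single edges (A_1). Hence the type is A_1.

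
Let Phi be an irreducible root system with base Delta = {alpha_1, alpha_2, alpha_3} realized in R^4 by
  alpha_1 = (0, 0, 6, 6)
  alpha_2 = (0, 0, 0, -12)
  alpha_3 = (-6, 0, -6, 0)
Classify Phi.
Compute the Cartan integers a_ij = 2(alpha_i, alpha_j)/(alpha_j, alpha_j); the resulting 3x3 Cartan matrix is
[[2, -1, -1], [-2, 2, 0], [-1, 0, 2]].
The roots have two lengths (squared-length ratio 2:1); the short ones are alpha_{1,3}. The associated Dynkin diagram is a chain of 3 nodes with a double edge at one end; the terminal node there is the unique long simple root (C_3), so the type is C_3 (the algebra sp(6)).

type C_3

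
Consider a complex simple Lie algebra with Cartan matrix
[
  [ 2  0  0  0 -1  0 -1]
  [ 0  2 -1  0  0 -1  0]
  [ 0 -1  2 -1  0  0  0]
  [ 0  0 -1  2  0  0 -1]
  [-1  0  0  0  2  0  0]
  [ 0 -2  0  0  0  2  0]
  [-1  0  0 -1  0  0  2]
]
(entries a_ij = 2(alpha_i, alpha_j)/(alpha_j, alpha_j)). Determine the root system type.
The matrix has rank 7 with 2's on the diagonal. Reading the off-diagonal entries as Dynkin edges (a single edge where a_ij = a_ji = -1; a double or triple edge where a_ij * a_ji = 2 or 3), the diagram is a chain of 7 nodes with a double edge at one end; the terminal node there is the unique long simple root (C_7). One simple-root ordering that puts it in standard form is (alpha_5, alpha_1, alpha_7, alpha_4, alpha_3, alpha_2, alpha_6). So the algebra is type C_7, i.e. sp(14).

C_7 (sp(14))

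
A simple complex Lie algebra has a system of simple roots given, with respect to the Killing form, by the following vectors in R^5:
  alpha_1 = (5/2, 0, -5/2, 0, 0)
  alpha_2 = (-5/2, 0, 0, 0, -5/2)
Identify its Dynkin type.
A_2 (sl(3))

Compute the Cartan integers a_ij = 2(alpha_i, alpha_j)/(alpha_j, alpha_j); the resulting 2x2 Cartan matrix is
[[2, -1], [-1, 2]].
All simple roots have the same length, so the diagram is simply laced. The associated Dynkin diagram is a chain of 2 nodes with single edges (A_2), so the type is A_2 (the algebra sl(3)).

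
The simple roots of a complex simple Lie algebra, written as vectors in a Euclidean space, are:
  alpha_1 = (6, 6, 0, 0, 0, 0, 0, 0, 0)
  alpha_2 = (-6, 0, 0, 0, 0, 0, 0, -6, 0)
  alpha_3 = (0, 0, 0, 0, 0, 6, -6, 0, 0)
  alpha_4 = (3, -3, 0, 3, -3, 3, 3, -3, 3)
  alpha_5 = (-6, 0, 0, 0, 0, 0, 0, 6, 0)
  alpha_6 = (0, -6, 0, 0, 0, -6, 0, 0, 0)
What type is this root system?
E6

Compute the Cartan integers a_ij = 2(alpha_i, alpha_j)/(alpha_j, alpha_j); the resulting 6x6 Cartan matrix is
[[2, -1, 0, 0, -1, -1], [-1, 2, 0, 0, 0, 0], [0, 0, 2, 0, 0, -1], [0, 0, 0, 2, -1, 0], [-1, 0, 0, -1, 2, 0], [-1, 0, -1, 0, 0, 2]].
All simple roots have the same length, so the diagram is simply laced. The associated Dynkin diagram is a chain of 5 nodes with one extra node attached to the third node from one end (E_6), so the type is E_6.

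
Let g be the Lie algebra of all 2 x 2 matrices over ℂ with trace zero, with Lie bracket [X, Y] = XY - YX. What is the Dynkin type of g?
This is sl(2), which has dimension 2^2 - 1 = 3 and rank 2 - 1 = 1 (a Cartan subalgebra is the diagonal traceless matrices). In the classification of classical Lie algebras, the special linear algebra sl(n+1) has type A_n; here n = 1, so the Dynkin diagram is a chain of 1 nodes with single edges (A_1). Hence the type is A_1.

type A_1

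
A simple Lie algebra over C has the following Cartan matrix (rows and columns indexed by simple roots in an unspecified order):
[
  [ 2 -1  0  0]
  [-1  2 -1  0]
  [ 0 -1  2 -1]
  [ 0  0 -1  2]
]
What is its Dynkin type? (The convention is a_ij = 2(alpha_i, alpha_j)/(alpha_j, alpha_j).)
A_4

The matrix has rank 4 with 2's on the diagonal. Reading the off-diagonal entries as Dynkin edges (a single edge where a_ij = a_ji = -1; a double or triple edge where a_ij * a_ji = 2 or 3), the diagram is a chain of 4 nodes with single edges (A_4). One simple-root ordering that puts it in standard form is (alpha_1, alpha_2, alpha_3, alpha_4). So the algebra is type A_4, i.e. sl(5).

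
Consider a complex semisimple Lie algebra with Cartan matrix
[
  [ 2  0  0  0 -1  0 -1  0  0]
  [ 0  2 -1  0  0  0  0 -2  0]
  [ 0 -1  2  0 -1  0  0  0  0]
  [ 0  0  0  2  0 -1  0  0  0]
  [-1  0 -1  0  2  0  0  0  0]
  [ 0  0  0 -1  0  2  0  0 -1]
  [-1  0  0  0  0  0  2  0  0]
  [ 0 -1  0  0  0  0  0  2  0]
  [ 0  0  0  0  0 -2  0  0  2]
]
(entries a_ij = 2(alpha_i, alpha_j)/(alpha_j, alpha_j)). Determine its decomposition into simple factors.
The diagram associated to this matrix has two connected components: the simple roots {alpha_1, alpha_2, alpha_3, alpha_5, alpha_7, alpha_8} form a chain of 6 nodes with a double edge at one end; the terminal node there is the unique short simple root (B_6), and {alpha_4, alpha_6, alpha_9} form a chain of 3 nodes with a double edge at one end; the terminal node there is the unique long simple root (C_3). A semisimple Lie algebra decomposes uniquely as the direct sum of simple ideals, one per connected component of its Dynkin diagram, so g ≅ B_6 ⊕ C_3 (dimension 78 + 21 = 99).

B6 ⊕ C3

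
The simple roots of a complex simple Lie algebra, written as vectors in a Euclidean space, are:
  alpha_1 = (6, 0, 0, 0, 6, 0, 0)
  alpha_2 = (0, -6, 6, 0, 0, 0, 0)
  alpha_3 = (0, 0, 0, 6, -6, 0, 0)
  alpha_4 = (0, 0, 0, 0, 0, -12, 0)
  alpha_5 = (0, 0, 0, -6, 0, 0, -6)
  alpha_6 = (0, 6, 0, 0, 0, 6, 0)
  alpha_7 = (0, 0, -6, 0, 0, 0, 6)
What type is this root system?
Compute the Cartan integers a_ij = 2(alpha_i, alpha_j)/(alpha_j, alpha_j); the resulting 7x7 Cartan matrix is
[[2, 0, -1, 0, 0, 0, 0], [0, 2, 0, 0, 0, -1, -1], [-1, 0, 2, 0, -1, 0, 0], [0, 0, 0, 2, 0, -2, 0], [0, 0, -1, 0, 2, 0, -1], [0, -1, 0, -1, 0, 2, 0], [0, -1, 0, 0, -1, 0, 2]].
The roots have two lengths (squared-length ratio 2:1); the short ones are alpha_{1,2,3,5,6,7}. The associated Dynkin diagram is a chain of 7 nodes with a double edge at one end; the terminal node there is the unique long simple root (C_7), so the type is C_7 (the algebra sp(14)).

C_7 (sp(14))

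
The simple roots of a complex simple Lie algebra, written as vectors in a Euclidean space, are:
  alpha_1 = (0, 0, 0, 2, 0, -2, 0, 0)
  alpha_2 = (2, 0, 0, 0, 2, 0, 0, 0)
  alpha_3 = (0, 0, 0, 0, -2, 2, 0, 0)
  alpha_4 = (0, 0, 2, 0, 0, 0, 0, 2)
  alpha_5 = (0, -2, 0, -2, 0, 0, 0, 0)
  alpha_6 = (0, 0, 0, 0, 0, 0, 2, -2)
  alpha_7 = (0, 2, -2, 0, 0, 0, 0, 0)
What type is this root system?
Compute the Cartan integers a_ij = 2(alpha_i, alpha_j)/(alpha_j, alpha_j); the resulting 7x7 Cartan matrix is
[[2, 0, -1, 0, -1, 0, 0], [0, 2, -1, 0, 0, 0, 0], [-1, -1, 2, 0, 0, 0, 0], [0, 0, 0, 2, 0, -1, -1], [-1, 0, 0, 0, 2, 0, -1], [0, 0, 0, -1, 0, 2, 0], [0, 0, 0, -1, -1, 0, 2]].
All simple roots have the same length, so the diagram is simply laced. The associated Dynkin diagram is a chain of 7 nodes with single edges (A_7), so the type is A_7 (the algebra sl(8)).

type A_7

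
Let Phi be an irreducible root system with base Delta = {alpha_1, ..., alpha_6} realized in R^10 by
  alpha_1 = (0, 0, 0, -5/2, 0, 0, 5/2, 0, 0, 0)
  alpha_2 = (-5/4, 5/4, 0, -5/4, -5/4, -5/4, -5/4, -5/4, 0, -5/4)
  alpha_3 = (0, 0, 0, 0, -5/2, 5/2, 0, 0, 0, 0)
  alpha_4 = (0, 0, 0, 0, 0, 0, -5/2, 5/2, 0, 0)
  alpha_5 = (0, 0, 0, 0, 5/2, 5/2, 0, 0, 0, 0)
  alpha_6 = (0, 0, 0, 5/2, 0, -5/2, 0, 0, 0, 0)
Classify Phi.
E6

Compute the Cartan integers a_ij = 2(alpha_i, alpha_j)/(alpha_j, alpha_j); the resulting 6x6 Cartan matrix is
[[2, 0, 0, -1, 0, -1], [0, 2, 0, 0, -1, 0], [0, 0, 2, 0, 0, -1], [-1, 0, 0, 2, 0, 0], [0, -1, 0, 0, 2, -1], [-1, 0, -1, 0, -1, 2]].
All simple roots have the same length, so the diagram is simply laced. The associated Dynkin diagram is a chain of 5 nodes with one extra node attached to the third node from one end (E_6), so the type is E_6.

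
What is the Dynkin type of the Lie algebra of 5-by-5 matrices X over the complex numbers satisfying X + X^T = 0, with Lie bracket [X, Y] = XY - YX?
This is so(5) with 5 odd, which has dimension 5(5-1)/2 = 10 and rank (5-1)/2 = 2. In the classification of classical Lie algebras, the orthogonal algebra so(2n+1) in an odd number of variables has type B_n; here n = 2, so the Dynkin diagram is a chain of 2 nodes with a double edge at one end; the terminal node there is the unique short simple root (B_2). Hence the type is B_2.

B2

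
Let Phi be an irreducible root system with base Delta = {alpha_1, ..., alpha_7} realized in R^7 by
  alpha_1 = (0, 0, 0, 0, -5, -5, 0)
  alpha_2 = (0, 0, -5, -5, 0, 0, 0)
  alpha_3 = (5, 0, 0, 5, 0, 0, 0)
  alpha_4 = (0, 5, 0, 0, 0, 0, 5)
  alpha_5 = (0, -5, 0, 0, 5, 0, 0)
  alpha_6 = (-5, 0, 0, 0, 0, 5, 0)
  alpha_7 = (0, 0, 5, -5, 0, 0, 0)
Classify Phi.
Compute the Cartan integers a_ij = 2(alpha_i, alpha_j)/(alpha_j, alpha_j); the resulting 7x7 Cartan matrix is
[[2, 0, 0, 0, -1, -1, 0], [0, 2, -1, 0, 0, 0, 0], [0, -1, 2, 0, 0, -1, -1], [0, 0, 0, 2, -1, 0, 0], [-1, 0, 0, -1, 2, 0, 0], [-1, 0, -1, 0, 0, 2, 0], [0, 0, -1, 0, 0, 0, 2]].
All simple roots have the same length, so the diagram is simply laced. The associated Dynkin diagram is a chain of 5 nodes with a fork of two nodes at one end (D_7), so the type is D_7 (the algebra so(14)).

D_7 (so(14))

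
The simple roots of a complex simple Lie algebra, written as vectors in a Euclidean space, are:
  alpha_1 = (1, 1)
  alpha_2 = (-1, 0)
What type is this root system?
B_2 (so(5))

Compute the Cartan integers a_ij = 2(alpha_i, alpha_j)/(alpha_j, alpha_j); the resulting 2x2 Cartan matrix is
[[2, -2], [-1, 2]].
The roots have two lengths (squared-length ratio 2:1); the short ones are alpha_{2}. The associated Dynkin diagram is a chain of 2 nodes with a double edge at one end; the terminal node there is the unique short simple root (B_2), so the type is B_2 (the algebra so(5)).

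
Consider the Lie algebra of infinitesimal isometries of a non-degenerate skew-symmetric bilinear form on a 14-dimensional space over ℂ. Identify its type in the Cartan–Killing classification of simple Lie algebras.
This is sp(14), which has dimension 14(14+1)/2 = 105 and rank 14/2 = 7. In the classification of classical Lie algebras, the symplectic algebra sp(2n) has type C_n; here n = 7, so the Dynkin diagram is a chain of 7 nodes with a double edge at one end; the terminal node there is the unique long simple root (C_7). Hence the type is C_7.

C7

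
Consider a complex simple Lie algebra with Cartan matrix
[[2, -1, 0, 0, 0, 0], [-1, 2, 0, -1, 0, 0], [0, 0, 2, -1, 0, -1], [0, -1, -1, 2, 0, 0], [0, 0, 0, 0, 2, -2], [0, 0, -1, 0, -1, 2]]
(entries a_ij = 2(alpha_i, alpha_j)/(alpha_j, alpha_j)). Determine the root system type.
The matrix has rank 6 with 2's on the diagonal. Reading the off-diagonal entries as Dynkin edges (a single edge where a_ij = a_ji = -1; a double or triple edge where a_ij * a_ji = 2 or 3), the diagram is a chain of 6 nodes with a double edge at one end; the terminal node there is the unique long simple root (C_6). One simple-root ordering that puts it in standard form is (alpha_1, alpha_2, alpha_4, alpha_3, alpha_6, alpha_5). So the algebra is type C_6, i.e. sp(12).

C_6 (sp(12))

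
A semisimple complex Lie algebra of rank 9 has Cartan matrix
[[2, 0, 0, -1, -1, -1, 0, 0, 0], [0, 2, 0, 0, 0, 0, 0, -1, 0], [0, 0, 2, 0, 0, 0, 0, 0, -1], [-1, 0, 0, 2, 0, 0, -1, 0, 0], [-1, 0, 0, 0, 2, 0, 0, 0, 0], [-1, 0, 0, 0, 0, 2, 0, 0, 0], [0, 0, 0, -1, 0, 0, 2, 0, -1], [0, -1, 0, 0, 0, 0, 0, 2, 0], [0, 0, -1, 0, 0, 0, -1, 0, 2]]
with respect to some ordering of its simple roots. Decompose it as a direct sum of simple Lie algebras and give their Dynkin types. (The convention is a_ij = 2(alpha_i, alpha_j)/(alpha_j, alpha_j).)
type A_2 ⊕ type D_7

The diagram associated to this matrix has two connected components: the simple roots {alpha_2, alpha_8} form a chain of 2 nodes with single edges (A_2), and {alpha_1, alpha_3, alpha_4, alpha_5, alpha_6, alpha_7, alpha_9} form a chain of 5 nodes with a fork of two nodes at one end (D_7). A semisimple Lie algebra decomposes uniquely as the direct sum of simple ideals, one per connected component of its Dynkin diagram, so g ≅ A_2 ⊕ D_7 (dimension 8 + 91 = 99).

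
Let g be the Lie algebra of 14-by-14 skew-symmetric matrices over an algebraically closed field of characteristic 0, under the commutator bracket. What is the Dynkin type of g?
This is so(14) with 14 even, which has dimension 14(14-1)/2 = 91 and rank 14/2 = 7. In the classification of classical Lie algebras, the orthogonal algebra so(2n) in an even number of variables has type D_n; here n = 7, so the Dynkin diagram is a chain of 5 nodes with a fork of two nodes at one end (D_7). Hence the type is D_7.

D_7 (so(14))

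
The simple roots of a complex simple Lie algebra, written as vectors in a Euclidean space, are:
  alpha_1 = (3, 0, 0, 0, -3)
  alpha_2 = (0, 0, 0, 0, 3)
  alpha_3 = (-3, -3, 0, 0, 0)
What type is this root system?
type B_3

Compute the Cartan integers a_ij = 2(alpha_i, alpha_j)/(alpha_j, alpha_j); the resulting 3x3 Cartan matrix is
[[2, -2, -1], [-1, 2, 0], [-1, 0, 2]].
The roots have two lengths (squared-length ratio 2:1); the short ones are alpha_{2}. The associated Dynkin diagram is a chain of 3 nodes with a double edge at one end; the terminal node there is the unique short simple root (B_3), so the type is B_3 (the algebra so(7)).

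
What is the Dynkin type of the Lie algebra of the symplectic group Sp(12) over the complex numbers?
This is sp(12), which has dimension 12(12+1)/2 = 78 and rank 12/2 = 6. In the classification of classical Lie algebras, the symplectic algebra sp(2n) has type C_n; here n = 6, so the Dynkin diagram is a chain of 6 nodes with a double edge at one end; the terminal node there is the unique long simple root (C_6). Hence the type is C_6.

C_6 (sp(12))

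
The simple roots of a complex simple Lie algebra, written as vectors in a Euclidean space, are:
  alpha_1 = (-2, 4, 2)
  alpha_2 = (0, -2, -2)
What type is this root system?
G2

Compute the Cartan integers a_ij = 2(alpha_i, alpha_j)/(alpha_j, alpha_j); the resulting 2x2 Cartan matrix is
[[2, -3], [-1, 2]].
The roots have two lengths (squared-length ratio 3:1); the short ones are alpha_{2}. The associated Dynkin diagram is two nodes joined by a triple edge (G_2), so the type is G_2.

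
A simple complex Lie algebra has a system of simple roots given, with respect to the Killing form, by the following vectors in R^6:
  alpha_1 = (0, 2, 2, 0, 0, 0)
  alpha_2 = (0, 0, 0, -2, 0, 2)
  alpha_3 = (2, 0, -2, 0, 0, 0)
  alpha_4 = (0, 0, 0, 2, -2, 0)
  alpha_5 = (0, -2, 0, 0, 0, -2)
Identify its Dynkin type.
type A_5

Compute the Cartan integers a_ij = 2(alpha_i, alpha_j)/(alpha_j, alpha_j); the resulting 5x5 Cartan matrix is
[[2, 0, -1, 0, -1], [0, 2, 0, -1, -1], [-1, 0, 2, 0, 0], [0, -1, 0, 2, 0], [-1, -1, 0, 0, 2]].
All simple roots have the same length, so the diagram is simply laced. The associated Dynkin diagram is a chain of 5 nodes with single edges (A_5), so the type is A_5 (the algebra sl(6)).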